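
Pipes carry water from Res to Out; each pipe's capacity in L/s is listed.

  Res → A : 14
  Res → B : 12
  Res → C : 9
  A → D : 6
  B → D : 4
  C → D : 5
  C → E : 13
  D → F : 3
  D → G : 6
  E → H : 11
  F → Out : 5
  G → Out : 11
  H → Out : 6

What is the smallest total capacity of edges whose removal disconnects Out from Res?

15

Augment Res→A→D→F→Out: bottleneck 3, flow now 3.
Augment Res→A→D→G→Out: bottleneck 3, flow now 6.
Augment Res→B→D→G→Out: bottleneck 3, flow now 9.
Augment Res→C→E→H→Out: bottleneck 6, flow now 15.
No augmenting path remains; maximum flow = 15.
By max-flow min-cut, the minimum cut capacity equals the max flow.
In the residual graph, reachable from Res: {Res, A, B, C, D, E, H}.
Min-cut edges: D→F (3), D→G (6), H→Out (6); capacity 3 + 6 + 6 = 15.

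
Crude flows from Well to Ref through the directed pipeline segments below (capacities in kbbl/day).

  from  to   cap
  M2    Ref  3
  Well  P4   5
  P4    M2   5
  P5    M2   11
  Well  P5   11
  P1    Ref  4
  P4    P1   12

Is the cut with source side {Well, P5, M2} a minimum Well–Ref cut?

No — its capacity is 8, but the minimum cut has capacity 7.

Given cut capacity: 5 + 3 = 8.
Augment Well→P5→M2→Ref: bottleneck 3, flow now 3.
Augment Well→P4→P1→Ref: bottleneck 4, flow now 7.
No augmenting path remains; maximum flow = 7.
In the residual graph, reachable from Well: {Well, P5, P4, M2, P1}.
Min-cut edges: M2→Ref (3), P1→Ref (4); capacity 3 + 4 = 7.
Cut capacity 8 exceeds the max flow 7, so it is not minimum.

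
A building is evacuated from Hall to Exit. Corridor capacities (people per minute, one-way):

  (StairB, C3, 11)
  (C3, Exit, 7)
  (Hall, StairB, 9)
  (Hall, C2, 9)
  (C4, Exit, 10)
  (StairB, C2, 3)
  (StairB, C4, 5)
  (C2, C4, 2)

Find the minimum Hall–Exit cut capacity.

11

Augment Hall→C2→C4→Exit: bottleneck 2, flow now 2.
Augment Hall→StairB→C4→Exit: bottleneck 5, flow now 7.
Augment Hall→StairB→C3→Exit: bottleneck 4, flow now 11.
No augmenting path remains; maximum flow = 11.
By max-flow min-cut, the minimum cut capacity equals the max flow.
In the residual graph, reachable from Hall: {Hall, C2}.
Min-cut edges: Hall→StairB (9), C2→C4 (2); capacity 9 + 2 = 11.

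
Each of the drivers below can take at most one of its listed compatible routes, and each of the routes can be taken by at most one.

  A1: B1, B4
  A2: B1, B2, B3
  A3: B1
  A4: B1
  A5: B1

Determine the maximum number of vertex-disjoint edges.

Unit-capacity flow: source→left, listed edges, right→sink; max matching = max flow.
Augmenting path A1→B1 (+1); matched 1.
Augmenting path A2→B2 (+1); matched 2.
Augmenting path A3→B1→A1→B4 (+1); matched 3.
No augmenting path remains; maximum matching = 3.
König certificate: {A1, A2, B1} is a vertex cover of size 3 (every listed pair touches it), so no matching can be larger.

3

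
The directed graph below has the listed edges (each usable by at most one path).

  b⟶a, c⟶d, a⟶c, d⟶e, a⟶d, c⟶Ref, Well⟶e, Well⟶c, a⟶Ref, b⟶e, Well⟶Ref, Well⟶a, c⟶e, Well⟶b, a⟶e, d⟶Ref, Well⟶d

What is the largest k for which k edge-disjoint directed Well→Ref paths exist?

4

Assign every edge capacity 1; by Menger, the answer equals the max flow.
Path Well→Ref (+1); total 1.
Path Well→a→Ref (+1); total 2.
Path Well→c→Ref (+1); total 3.
Path Well→d→Ref (+1); total 4.
No residual Well→Ref path; max flow = 4.
Certifying cut of size 4: {Well→Ref, a→Ref, c→Ref, d→Ref}.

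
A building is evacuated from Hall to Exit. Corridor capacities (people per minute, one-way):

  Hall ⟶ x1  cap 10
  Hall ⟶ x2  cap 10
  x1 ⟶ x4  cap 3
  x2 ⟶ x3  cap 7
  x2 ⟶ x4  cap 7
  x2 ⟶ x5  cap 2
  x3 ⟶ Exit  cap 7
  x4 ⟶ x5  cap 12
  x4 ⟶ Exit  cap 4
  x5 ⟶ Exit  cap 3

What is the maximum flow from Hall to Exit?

Augment Hall→x1→x4→Exit: bottleneck 3, flow now 3.
Augment Hall→x2→x3→Exit: bottleneck 7, flow now 10.
Augment Hall→x2→x4→Exit: bottleneck 1, flow now 11.
Augment Hall→x2→x5→Exit: bottleneck 2, flow now 13.
No augmenting path remains; maximum flow = 13.
In the residual graph, reachable from Hall: {Hall, x1}.
Min-cut edges: Hall→x2 (10), x1→x4 (3); capacity 10 + 3 = 13.
This cut is saturated, so no flow can exceed 13.

13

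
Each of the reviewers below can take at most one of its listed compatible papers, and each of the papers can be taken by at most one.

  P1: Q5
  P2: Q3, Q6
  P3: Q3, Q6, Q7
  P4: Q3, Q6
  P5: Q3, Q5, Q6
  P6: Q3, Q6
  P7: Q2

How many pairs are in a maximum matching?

5

Unit-capacity flow: source→left, listed edges, right→sink; max matching = max flow.
Augmenting path P1→Q5 (+1); matched 1.
Augmenting path P2→Q3 (+1); matched 2.
Augmenting path P3→Q6 (+1); matched 3.
Augmenting path P7→Q2 (+1); matched 4.
Augmenting path P4→Q6→P3→Q7 (+1); matched 5.
No augmenting path remains; maximum matching = 5.
König certificate: {P3, P7, Q3, Q5, Q6} is a vertex cover of size 5 (every listed pair touches it), so no matching can be larger.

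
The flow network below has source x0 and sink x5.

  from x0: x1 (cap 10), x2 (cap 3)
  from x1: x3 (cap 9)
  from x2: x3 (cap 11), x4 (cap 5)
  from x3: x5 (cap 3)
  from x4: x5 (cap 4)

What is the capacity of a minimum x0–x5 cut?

Augment x0→x1→x3→x5: bottleneck 3, flow now 3.
Augment x0→x2→x4→x5: bottleneck 3, flow now 6.
No augmenting path remains; maximum flow = 6.
By max-flow min-cut, the minimum cut capacity equals the max flow.
In the residual graph, reachable from x0: {x0, x1, x3}.
Min-cut edges: x0→x2 (3), x3→x5 (3); capacity 3 + 3 = 6.

6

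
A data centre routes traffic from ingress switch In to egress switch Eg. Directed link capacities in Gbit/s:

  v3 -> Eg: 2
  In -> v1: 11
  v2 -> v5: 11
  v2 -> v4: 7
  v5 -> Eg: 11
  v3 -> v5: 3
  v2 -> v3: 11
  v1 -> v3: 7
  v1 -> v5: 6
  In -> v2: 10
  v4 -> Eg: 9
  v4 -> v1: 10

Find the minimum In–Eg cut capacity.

Augment In→v1→v3→Eg: bottleneck 2, flow now 2.
Augment In→v1→v5→Eg: bottleneck 6, flow now 8.
Augment In→v2→v4→Eg: bottleneck 7, flow now 15.
Augment In→v2→v5→Eg: bottleneck 3, flow now 18.
Augment In→v1→v3→v5→Eg: bottleneck 2, flow now 20.
No augmenting path remains; maximum flow = 20.
By max-flow min-cut, the minimum cut capacity equals the max flow.
In the residual graph, reachable from In: {In, v1, v2, v3, v5}.
Min-cut edges: v2→v4 (7), v3→Eg (2), v5→Eg (11); capacity 7 + 2 + 11 = 20.

20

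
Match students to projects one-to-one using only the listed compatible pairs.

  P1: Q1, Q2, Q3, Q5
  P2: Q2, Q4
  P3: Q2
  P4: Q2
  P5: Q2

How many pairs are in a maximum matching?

3

Unit-capacity flow: source→left, listed edges, right→sink; max matching = max flow.
Augmenting path P1→Q1 (+1); matched 1.
Augmenting path P2→Q2 (+1); matched 2.
Augmenting path P3→Q2→P2→Q4 (+1); matched 3.
No augmenting path remains; maximum matching = 3.
König certificate: {P1, P2, Q2} is a vertex cover of size 3 (every listed pair touches it), so no matching can be larger.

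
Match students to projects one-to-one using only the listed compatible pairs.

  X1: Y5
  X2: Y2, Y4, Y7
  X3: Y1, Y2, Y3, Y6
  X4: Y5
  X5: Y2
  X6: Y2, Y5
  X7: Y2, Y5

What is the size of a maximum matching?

4

Unit-capacity flow: source→left, listed edges, right→sink; max matching = max flow.
Augmenting path X1→Y5 (+1); matched 1.
Augmenting path X2→Y2 (+1); matched 2.
Augmenting path X3→Y1 (+1); matched 3.
Augmenting path X5→Y2→X2→Y4 (+1); matched 4.
No augmenting path remains; maximum matching = 4.
König certificate: {X2, X3, Y2, Y5} is a vertex cover of size 4 (every listed pair touches it), so no matching can be larger.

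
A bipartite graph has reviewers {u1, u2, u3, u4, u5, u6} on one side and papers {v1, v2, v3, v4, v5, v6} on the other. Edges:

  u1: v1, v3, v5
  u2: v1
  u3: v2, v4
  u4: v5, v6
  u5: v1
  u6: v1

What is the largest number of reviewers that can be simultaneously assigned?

Unit-capacity flow: source→left, listed edges, right→sink; max matching = max flow.
Augmenting path u1→v1 (+1); matched 1.
Augmenting path u3→v2 (+1); matched 2.
Augmenting path u4→v5 (+1); matched 3.
Augmenting path u2→v1→u1→v3 (+1); matched 4.
No augmenting path remains; maximum matching = 4.
König certificate: {u1, u3, u4, v1} is a vertex cover of size 4 (every listed pair touches it), so no matching can be larger.

4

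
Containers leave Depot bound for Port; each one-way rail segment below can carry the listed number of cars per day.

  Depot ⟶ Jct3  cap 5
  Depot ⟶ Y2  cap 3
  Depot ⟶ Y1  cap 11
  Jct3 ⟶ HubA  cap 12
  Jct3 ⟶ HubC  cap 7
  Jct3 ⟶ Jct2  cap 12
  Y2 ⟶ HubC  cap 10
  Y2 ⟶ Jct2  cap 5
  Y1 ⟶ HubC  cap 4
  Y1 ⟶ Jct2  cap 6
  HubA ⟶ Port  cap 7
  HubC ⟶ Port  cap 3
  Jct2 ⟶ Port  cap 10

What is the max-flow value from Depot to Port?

Augment Depot→Jct3→HubA→Port: bottleneck 5, flow now 5.
Augment Depot→Y2→HubC→Port: bottleneck 3, flow now 8.
Augment Depot→Y1→Jct2→Port: bottleneck 6, flow now 14.
Augment Depot→Y1→HubC→Y2→Jct2→Port: bottleneck 3, flow now 17. (uses reverse residual edge)
No augmenting path remains; maximum flow = 17.
In the residual graph, reachable from Depot: {Depot, Y1, HubC}.
Min-cut edges: Depot→Jct3 (5), Depot→Y2 (3), Y1→Jct2 (6), HubC→Port (3); capacity 5 + 3 + 6 + 3 = 17.
This cut is saturated, so no flow can exceed 17.

17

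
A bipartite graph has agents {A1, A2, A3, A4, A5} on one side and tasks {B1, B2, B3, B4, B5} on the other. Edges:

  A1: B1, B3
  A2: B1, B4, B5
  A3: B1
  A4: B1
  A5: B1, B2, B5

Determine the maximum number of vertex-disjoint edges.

Unit-capacity flow: source→left, listed edges, right→sink; max matching = max flow.
Augmenting path A1→B1 (+1); matched 1.
Augmenting path A2→B4 (+1); matched 2.
Augmenting path A5→B2 (+1); matched 3.
Augmenting path A3→B1→A1→B3 (+1); matched 4.
No augmenting path remains; maximum matching = 4.
König certificate: {A1, A2, A5, B1} is a vertex cover of size 4 (every listed pair touches it), so no matching can be larger.

4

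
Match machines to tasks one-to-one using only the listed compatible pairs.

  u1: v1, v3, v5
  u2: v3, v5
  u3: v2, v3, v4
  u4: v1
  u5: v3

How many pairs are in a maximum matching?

4

Unit-capacity flow: source→left, listed edges, right→sink; max matching = max flow.
Augmenting path u1→v1 (+1); matched 1.
Augmenting path u2→v3 (+1); matched 2.
Augmenting path u3→v2 (+1); matched 3.
Augmenting path u4→v1→u1→v5 (+1); matched 4.
No augmenting path remains; maximum matching = 4.
König certificate: {u3, v1, v3, v5} is a vertex cover of size 4 (every listed pair touches it), so no matching can be larger.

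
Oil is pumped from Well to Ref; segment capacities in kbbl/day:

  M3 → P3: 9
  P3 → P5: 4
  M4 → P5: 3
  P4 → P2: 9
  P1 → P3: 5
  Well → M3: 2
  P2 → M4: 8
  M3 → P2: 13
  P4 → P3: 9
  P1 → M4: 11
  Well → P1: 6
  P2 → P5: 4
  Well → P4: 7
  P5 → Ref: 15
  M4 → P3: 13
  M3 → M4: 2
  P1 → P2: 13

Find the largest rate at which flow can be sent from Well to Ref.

Augment Well→M3→P3→P5→Ref: bottleneck 2, flow now 2.
Augment Well→P4→P3→P5→Ref: bottleneck 2, flow now 4.
Augment Well→P4→P2→P5→Ref: bottleneck 4, flow now 8.
Augment Well→P1→M4→P5→Ref: bottleneck 3, flow now 11.
No augmenting path remains; maximum flow = 11.
In the residual graph, reachable from Well: {Well, M3, P4, P1, P3, P2, M4}.
Min-cut edges: P3→P5 (4), P2→P5 (4), M4→P5 (3); capacity 4 + 4 + 3 = 11.
This cut is saturated, so no flow can exceed 11.

11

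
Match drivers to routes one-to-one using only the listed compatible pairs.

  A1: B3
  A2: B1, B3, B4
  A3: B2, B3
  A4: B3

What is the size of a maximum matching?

3

Unit-capacity flow: source→left, listed edges, right→sink; max matching = max flow.
Augmenting path A1→B3 (+1); matched 1.
Augmenting path A2→B1 (+1); matched 2.
Augmenting path A3→B2 (+1); matched 3.
No augmenting path remains; maximum matching = 3.
König certificate: {A2, A3, B3} is a vertex cover of size 3 (every listed pair touches it), so no matching can be larger.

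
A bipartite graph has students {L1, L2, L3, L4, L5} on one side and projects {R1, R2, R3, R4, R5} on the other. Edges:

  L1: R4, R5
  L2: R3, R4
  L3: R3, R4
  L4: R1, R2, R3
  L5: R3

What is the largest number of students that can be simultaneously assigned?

Unit-capacity flow: source→left, listed edges, right→sink; max matching = max flow.
Augmenting path L1→R4 (+1); matched 1.
Augmenting path L2→R3 (+1); matched 2.
Augmenting path L4→R1 (+1); matched 3.
Augmenting path L3→R4→L1→R5 (+1); matched 4.
No augmenting path remains; maximum matching = 4.
König certificate: {L1, L4, R3, R4} is a vertex cover of size 4 (every listed pair touches it), so no matching can be larger.

4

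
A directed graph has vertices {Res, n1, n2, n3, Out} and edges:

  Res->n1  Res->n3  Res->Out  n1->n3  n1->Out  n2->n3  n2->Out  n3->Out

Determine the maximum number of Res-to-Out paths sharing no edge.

Assign every edge capacity 1; by Menger, the answer equals the max flow.
Path Res→Out (+1); total 1.
Path Res→n1→Out (+1); total 2.
Path Res→n3→Out (+1); total 3.
No residual Res→Out path; max flow = 3.
Certifying cut of size 3: {Res→Out, Res→n1, Res→n3}.

3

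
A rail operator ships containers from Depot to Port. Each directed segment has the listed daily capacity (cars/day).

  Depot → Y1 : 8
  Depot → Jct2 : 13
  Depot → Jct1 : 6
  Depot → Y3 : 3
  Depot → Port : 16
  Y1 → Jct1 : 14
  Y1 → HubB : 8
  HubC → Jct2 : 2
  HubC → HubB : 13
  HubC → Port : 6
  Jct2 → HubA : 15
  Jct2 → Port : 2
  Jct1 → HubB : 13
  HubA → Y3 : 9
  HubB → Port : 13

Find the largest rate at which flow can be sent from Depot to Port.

Augment Depot→Port: bottleneck 16, flow now 16.
Augment Depot→Jct2→Port: bottleneck 2, flow now 18.
Augment Depot→Y1→HubB→Port: bottleneck 8, flow now 26.
Augment Depot→Jct1→HubB→Port: bottleneck 5, flow now 31.
No augmenting path remains; maximum flow = 31.
In the residual graph, reachable from Depot: {Depot, Y1, Jct2, Jct1, HubA, HubB, Y3}.
Min-cut edges: Depot→Port (16), Jct2→Port (2), HubB→Port (13); capacity 16 + 2 + 13 = 31.
This cut is saturated, so no flow can exceed 31.

31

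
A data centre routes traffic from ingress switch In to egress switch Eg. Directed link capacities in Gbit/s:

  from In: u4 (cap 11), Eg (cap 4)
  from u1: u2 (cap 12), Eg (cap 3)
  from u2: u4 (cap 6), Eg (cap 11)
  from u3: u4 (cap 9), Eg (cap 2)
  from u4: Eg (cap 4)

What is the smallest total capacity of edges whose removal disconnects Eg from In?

8

Augment In→Eg: bottleneck 4, flow now 4.
Augment In→u4→Eg: bottleneck 4, flow now 8.
No augmenting path remains; maximum flow = 8.
By max-flow min-cut, the minimum cut capacity equals the max flow.
In the residual graph, reachable from In: {In, u4}.
Min-cut edges: In→Eg (4), u4→Eg (4); capacity 4 + 4 = 8.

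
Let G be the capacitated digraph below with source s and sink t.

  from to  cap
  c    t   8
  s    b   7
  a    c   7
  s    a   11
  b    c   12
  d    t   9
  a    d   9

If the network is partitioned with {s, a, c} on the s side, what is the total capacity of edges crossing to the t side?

24

Edges leaving {s, a, c}: s→b (7), a→d (9), c→t (8).
Cut capacity = 7 + 9 + 8 = 24.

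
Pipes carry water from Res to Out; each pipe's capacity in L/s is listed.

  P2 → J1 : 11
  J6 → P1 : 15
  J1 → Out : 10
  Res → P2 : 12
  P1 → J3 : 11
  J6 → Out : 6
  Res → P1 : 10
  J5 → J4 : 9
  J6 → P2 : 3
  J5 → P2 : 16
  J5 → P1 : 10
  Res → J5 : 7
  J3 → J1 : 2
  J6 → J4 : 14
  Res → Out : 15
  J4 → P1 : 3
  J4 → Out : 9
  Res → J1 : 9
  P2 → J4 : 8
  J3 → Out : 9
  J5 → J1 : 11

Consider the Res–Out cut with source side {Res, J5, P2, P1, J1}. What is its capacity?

Edges leaving {Res, J5, P2, P1, J1}: Res→Out (15), J5→J4 (9), P2→J4 (8), P1→J3 (11), J1→Out (10).
Cut capacity = 15 + 9 + 8 + 11 + 10 = 53.

53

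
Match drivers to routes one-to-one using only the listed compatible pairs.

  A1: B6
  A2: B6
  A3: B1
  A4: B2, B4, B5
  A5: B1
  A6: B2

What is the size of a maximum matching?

4

Unit-capacity flow: source→left, listed edges, right→sink; max matching = max flow.
Augmenting path A1→B6 (+1); matched 1.
Augmenting path A3→B1 (+1); matched 2.
Augmenting path A4→B2 (+1); matched 3.
Augmenting path A6→B2→A4→B4 (+1); matched 4.
No augmenting path remains; maximum matching = 4.
König certificate: {A4, A6, B1, B6} is a vertex cover of size 4 (every listed pair touches it), so no matching can be larger.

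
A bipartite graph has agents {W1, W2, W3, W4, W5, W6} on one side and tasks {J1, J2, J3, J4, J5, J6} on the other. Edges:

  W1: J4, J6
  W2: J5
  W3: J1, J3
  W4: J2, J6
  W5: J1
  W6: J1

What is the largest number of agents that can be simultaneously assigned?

5

Unit-capacity flow: source→left, listed edges, right→sink; max matching = max flow.
Augmenting path W1→J4 (+1); matched 1.
Augmenting path W2→J5 (+1); matched 2.
Augmenting path W3→J1 (+1); matched 3.
Augmenting path W4→J2 (+1); matched 4.
Augmenting path W5→J1→W3→J3 (+1); matched 5.
No augmenting path remains; maximum matching = 5.
König certificate: {W1, W2, W3, W4, J1} is a vertex cover of size 5 (every listed pair touches it), so no matching can be larger.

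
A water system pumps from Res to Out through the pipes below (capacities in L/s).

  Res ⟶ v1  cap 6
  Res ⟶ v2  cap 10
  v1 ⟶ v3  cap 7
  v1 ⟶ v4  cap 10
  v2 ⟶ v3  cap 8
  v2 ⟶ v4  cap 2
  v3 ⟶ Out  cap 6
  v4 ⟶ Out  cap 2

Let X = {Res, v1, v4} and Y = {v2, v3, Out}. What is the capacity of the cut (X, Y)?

Edges leaving {Res, v1, v4}: Res→v2 (10), v1→v3 (7), v4→Out (2).
Cut capacity = 10 + 7 + 2 = 19.

19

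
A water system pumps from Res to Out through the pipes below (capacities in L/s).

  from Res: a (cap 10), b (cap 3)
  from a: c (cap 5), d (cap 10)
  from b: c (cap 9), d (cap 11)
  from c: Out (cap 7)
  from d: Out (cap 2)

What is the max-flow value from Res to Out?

Augment Res→a→c→Out: bottleneck 5, flow now 5.
Augment Res→a→d→Out: bottleneck 2, flow now 7.
Augment Res→b→c→Out: bottleneck 2, flow now 9.
No augmenting path remains; maximum flow = 9.
In the residual graph, reachable from Res: {Res, a, b, c, d}.
Min-cut edges: c→Out (7), d→Out (2); capacity 7 + 2 = 9.
This cut is saturated, so no flow can exceed 9.

9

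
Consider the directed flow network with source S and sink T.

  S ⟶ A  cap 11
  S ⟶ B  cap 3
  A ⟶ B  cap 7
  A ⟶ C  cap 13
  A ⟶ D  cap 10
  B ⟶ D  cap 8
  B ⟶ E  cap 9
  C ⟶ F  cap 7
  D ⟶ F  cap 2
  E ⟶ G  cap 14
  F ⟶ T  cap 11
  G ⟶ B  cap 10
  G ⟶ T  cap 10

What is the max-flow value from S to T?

Augment S→A→C→F→T: bottleneck 7, flow now 7.
Augment S→A→D→F→T: bottleneck 2, flow now 9.
Augment S→B→E→G→T: bottleneck 3, flow now 12.
Augment S→A→B→E→G→T: bottleneck 2, flow now 14.
No augmenting path remains; maximum flow = 14.
In the residual graph, reachable from S: {S}.
Min-cut edges: S→A (11), S→B (3); capacity 11 + 3 = 14.
This cut is saturated, so no flow can exceed 14.

14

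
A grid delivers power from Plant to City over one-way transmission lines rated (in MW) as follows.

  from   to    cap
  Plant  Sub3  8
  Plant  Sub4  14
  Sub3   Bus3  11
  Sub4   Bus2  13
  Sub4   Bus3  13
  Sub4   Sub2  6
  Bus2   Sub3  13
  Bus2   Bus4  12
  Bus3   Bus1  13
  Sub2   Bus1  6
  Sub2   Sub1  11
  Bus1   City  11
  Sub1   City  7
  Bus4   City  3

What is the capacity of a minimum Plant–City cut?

20

Augment Plant→Sub3→Bus3→Bus1→City: bottleneck 8, flow now 8.
Augment Plant→Sub4→Bus2→Bus4→City: bottleneck 3, flow now 11.
Augment Plant→Sub4→Bus3→Bus1→City: bottleneck 3, flow now 14.
Augment Plant→Sub4→Sub2→Sub1→City: bottleneck 6, flow now 20.
No augmenting path remains; maximum flow = 20.
By max-flow min-cut, the minimum cut capacity equals the max flow.
In the residual graph, reachable from Plant: {Plant, Sub3, Sub4, Bus2, Bus3, Bus1, Bus4}.
Min-cut edges: Sub4→Sub2 (6), Bus1→City (11), Bus4→City (3); capacity 6 + 11 + 3 = 20.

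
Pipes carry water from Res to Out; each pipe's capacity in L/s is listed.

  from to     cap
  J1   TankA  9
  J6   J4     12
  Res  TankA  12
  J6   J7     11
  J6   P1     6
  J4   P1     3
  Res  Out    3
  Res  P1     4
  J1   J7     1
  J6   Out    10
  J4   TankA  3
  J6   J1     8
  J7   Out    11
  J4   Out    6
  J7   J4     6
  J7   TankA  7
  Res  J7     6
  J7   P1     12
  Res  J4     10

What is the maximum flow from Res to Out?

15

Augment Res→Out: bottleneck 3, flow now 3.
Augment Res→J7→Out: bottleneck 6, flow now 9.
Augment Res→J4→Out: bottleneck 6, flow now 15.
No augmenting path remains; maximum flow = 15.
In the residual graph, reachable from Res: {Res, J4, TankA, P1}.
Min-cut edges: Res→J7 (6), Res→Out (3), J4→Out (6); capacity 6 + 3 + 6 = 15.
This cut is saturated, so no flow can exceed 15.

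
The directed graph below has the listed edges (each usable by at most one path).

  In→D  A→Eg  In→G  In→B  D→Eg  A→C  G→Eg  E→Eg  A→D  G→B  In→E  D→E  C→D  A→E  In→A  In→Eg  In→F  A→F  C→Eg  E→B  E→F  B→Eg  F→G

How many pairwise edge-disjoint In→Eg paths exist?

6

Assign every edge capacity 1; by Menger, the answer equals the max flow.
Path In→Eg (+1); total 1.
Path In→A→Eg (+1); total 2.
Path In→B→Eg (+1); total 3.
Path In→D→Eg (+1); total 4.
Path In→E→Eg (+1); total 5.
Path In→G→Eg (+1); total 6.
No residual In→Eg path; max flow = 6.
Certifying cut of size 6: {B→Eg, G→Eg, In→A, In→D, In→E, In→Eg}.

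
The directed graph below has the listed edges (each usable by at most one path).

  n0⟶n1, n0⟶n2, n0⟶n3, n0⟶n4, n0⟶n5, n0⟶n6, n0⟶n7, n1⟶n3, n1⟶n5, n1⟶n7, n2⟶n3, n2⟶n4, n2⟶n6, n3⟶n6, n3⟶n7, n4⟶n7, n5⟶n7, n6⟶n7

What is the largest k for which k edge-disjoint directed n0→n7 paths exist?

6

Assign every edge capacity 1; by Menger, the answer equals the max flow.
Path n0→n7 (+1); total 1.
Path n0→n1→n7 (+1); total 2.
Path n0→n3→n7 (+1); total 3.
Path n0→n4→n7 (+1); total 4.
Path n0→n5→n7 (+1); total 5.
Path n0→n6→n7 (+1); total 6.
No residual n0→n7 path; max flow = 6.
Certifying cut of size 6: {n0→n1, n0→n5, n0→n7, n3→n7, n4→n7, n6→n7}.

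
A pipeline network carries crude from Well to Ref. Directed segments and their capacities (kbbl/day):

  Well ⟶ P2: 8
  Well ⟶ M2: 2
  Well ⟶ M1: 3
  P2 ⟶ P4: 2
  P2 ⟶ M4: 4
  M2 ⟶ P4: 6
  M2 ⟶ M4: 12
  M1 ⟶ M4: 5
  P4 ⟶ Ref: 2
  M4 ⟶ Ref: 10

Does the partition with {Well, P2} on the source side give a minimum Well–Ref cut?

Yes — it is a minimum cut (capacity 11).

Given cut capacity: 2 + 3 + 2 + 4 = 11.
Augment Well→P2→P4→Ref: bottleneck 2, flow now 2.
Augment Well→P2→M4→Ref: bottleneck 4, flow now 6.
Augment Well→M2→M4→Ref: bottleneck 2, flow now 8.
Augment Well→M1→M4→Ref: bottleneck 3, flow now 11.
No augmenting path remains; maximum flow = 11.
Cut capacity 11 equals the max flow, so it is a minimum cut.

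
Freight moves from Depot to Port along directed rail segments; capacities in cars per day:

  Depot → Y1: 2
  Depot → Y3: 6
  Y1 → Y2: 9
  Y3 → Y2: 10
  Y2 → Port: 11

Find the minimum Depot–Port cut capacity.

Augment Depot→Y1→Y2→Port: bottleneck 2, flow now 2.
Augment Depot→Y3→Y2→Port: bottleneck 6, flow now 8.
No augmenting path remains; maximum flow = 8.
By max-flow min-cut, the minimum cut capacity equals the max flow.
In the residual graph, reachable from Depot: {Depot}.
Min-cut edges: Depot→Y1 (2), Depot→Y3 (6); capacity 2 + 6 = 8.

8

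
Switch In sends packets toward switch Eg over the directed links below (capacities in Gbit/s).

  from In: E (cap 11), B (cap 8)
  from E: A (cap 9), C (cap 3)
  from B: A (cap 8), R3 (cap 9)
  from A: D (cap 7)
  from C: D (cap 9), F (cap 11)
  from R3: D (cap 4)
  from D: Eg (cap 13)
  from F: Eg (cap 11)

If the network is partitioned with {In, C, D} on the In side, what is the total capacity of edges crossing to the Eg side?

43

Edges leaving {In, C, D}: In→E (11), In→B (8), C→F (11), D→Eg (13).
Cut capacity = 11 + 8 + 11 + 13 = 43.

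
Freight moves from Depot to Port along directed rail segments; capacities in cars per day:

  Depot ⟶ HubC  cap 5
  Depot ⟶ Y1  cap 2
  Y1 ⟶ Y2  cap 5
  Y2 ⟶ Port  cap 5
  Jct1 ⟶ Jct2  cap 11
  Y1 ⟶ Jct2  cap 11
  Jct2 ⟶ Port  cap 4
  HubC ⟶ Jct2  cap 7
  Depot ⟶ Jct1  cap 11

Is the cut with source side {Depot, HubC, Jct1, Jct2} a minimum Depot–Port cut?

Yes — it is a minimum cut (capacity 6).

Given cut capacity: 2 + 4 = 6.
Augment Depot→Y1→Jct2→Port: bottleneck 2, flow now 2.
Augment Depot→HubC→Jct2→Port: bottleneck 2, flow now 4.
Augment Depot→HubC→Jct2→Y1→Y2→Port: bottleneck 2, flow now 6. (uses reverse residual edge)
No augmenting path remains; maximum flow = 6.
Cut capacity 6 equals the max flow, so it is a minimum cut.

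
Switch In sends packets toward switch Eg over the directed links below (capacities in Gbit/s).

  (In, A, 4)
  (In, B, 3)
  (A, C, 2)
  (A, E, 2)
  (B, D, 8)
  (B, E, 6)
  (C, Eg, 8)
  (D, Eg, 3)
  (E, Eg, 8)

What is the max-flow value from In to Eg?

7

Augment In→A→C→Eg: bottleneck 2, flow now 2.
Augment In→A→E→Eg: bottleneck 2, flow now 4.
Augment In→B→D→Eg: bottleneck 3, flow now 7.
No augmenting path remains; maximum flow = 7.
In the residual graph, reachable from In: {In}.
Min-cut edges: In→A (4), In→B (3); capacity 4 + 3 = 7.
This cut is saturated, so no flow can exceed 7.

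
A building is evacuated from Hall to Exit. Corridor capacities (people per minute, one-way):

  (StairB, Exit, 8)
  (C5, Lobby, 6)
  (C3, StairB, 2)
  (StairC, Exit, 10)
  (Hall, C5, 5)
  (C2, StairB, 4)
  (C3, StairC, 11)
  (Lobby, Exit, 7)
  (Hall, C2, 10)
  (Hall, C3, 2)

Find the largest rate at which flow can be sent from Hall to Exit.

Augment Hall→C2→StairB→Exit: bottleneck 4, flow now 4.
Augment Hall→C5→Lobby→Exit: bottleneck 5, flow now 9.
Augment Hall→C3→StairB→Exit: bottleneck 2, flow now 11.
No augmenting path remains; maximum flow = 11.
In the residual graph, reachable from Hall: {Hall, C2}.
Min-cut edges: Hall→C5 (5), Hall→C3 (2), C2→StairB (4); capacity 5 + 2 + 4 = 11.
This cut is saturated, so no flow can exceed 11.

11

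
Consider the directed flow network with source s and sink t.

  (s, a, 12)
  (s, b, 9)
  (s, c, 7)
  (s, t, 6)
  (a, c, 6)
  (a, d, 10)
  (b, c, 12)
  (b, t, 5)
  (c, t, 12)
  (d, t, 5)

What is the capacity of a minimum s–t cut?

Augment s→t: bottleneck 6, flow now 6.
Augment s→b→t: bottleneck 5, flow now 11.
Augment s→c→t: bottleneck 7, flow now 18.
Augment s→a→c→t: bottleneck 5, flow now 23.
Augment s→a→d→t: bottleneck 5, flow now 28.
No augmenting path remains; maximum flow = 28.
By max-flow min-cut, the minimum cut capacity equals the max flow.
In the residual graph, reachable from s: {s, a, b, c, d}.
Min-cut edges: s→t (6), b→t (5), c→t (12), d→t (5); capacity 6 + 5 + 12 + 5 = 28.

28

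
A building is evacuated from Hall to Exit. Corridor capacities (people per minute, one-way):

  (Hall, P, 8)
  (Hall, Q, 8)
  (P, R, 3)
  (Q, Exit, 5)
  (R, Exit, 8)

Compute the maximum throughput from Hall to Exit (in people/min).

Augment Hall→Q→Exit: bottleneck 5, flow now 5.
Augment Hall→P→R→Exit: bottleneck 3, flow now 8.
No augmenting path remains; maximum flow = 8.
In the residual graph, reachable from Hall: {Hall, P, Q}.
Min-cut edges: P→R (3), Q→Exit (5); capacity 3 + 5 = 8.
This cut is saturated, so no flow can exceed 8.

8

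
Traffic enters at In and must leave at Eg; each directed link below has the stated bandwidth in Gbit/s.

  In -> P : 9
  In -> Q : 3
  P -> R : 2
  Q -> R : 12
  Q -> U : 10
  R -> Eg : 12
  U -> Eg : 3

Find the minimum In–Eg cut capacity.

Augment In→P→R→Eg: bottleneck 2, flow now 2.
Augment In→Q→R→Eg: bottleneck 3, flow now 5.
No augmenting path remains; maximum flow = 5.
By max-flow min-cut, the minimum cut capacity equals the max flow.
In the residual graph, reachable from In: {In, P}.
Min-cut edges: In→Q (3), P→R (2); capacity 3 + 2 = 5.

5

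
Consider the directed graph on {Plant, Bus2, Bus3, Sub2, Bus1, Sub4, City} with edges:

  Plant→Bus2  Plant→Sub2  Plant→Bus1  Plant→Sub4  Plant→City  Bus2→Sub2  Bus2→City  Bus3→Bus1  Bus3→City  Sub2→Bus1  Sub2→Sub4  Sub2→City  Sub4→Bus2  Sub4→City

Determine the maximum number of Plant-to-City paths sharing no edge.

Assign every edge capacity 1; by Menger, the answer equals the max flow.
Path Plant→City (+1); total 1.
Path Plant→Bus2→City (+1); total 2.
Path Plant→Sub2→City (+1); total 3.
Path Plant→Sub4→City (+1); total 4.
No residual Plant→City path; max flow = 4.
Certifying cut of size 4: {Plant→Bus2, Plant→City, Plant→Sub2, Plant→Sub4}.

4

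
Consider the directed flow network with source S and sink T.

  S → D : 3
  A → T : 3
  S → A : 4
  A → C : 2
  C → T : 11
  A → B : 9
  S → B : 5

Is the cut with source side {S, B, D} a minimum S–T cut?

Yes — it is a minimum cut (capacity 4).

Given cut capacity: 4 = 4.
Augment S→A→T: bottleneck 3, flow now 3.
Augment S→A→C→T: bottleneck 1, flow now 4.
No augmenting path remains; maximum flow = 4.
Cut capacity 4 equals the max flow, so it is a minimum cut.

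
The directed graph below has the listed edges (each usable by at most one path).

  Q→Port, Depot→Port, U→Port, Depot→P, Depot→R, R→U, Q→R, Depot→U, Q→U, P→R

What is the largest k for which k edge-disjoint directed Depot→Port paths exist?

2

Assign every edge capacity 1; by Menger, the answer equals the max flow.
Path Depot→Port (+1); total 1.
Path Depot→U→Port (+1); total 2.
No residual Depot→Port path; max flow = 2.
Certifying cut of size 2: {Depot→Port, U→Port}.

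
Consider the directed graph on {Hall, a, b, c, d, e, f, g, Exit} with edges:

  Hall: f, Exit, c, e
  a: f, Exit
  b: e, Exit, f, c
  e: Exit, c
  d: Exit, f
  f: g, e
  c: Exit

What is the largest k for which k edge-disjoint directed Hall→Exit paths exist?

Assign every edge capacity 1; by Menger, the answer equals the max flow.
Path Hall→Exit (+1); total 1.
Path Hall→c→Exit (+1); total 2.
Path Hall→e→Exit (+1); total 3.
No residual Hall→Exit path; max flow = 3.
Certifying cut of size 3: {Hall→Exit, c→Exit, e→Exit}.

3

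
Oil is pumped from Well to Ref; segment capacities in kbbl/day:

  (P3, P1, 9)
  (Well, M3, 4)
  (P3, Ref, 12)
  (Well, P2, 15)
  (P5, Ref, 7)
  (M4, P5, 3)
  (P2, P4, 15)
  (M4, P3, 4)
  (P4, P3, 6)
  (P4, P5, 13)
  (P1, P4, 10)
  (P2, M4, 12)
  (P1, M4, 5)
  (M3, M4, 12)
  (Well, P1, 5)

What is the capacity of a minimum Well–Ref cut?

Augment Well→M3→M4→P3→Ref: bottleneck 4, flow now 4.
Augment Well→P2→M4→P5→Ref: bottleneck 3, flow now 7.
Augment Well→P2→P4→P3→Ref: bottleneck 6, flow now 13.
Augment Well→P2→P4→P5→Ref: bottleneck 4, flow now 17.
No augmenting path remains; maximum flow = 17.
By max-flow min-cut, the minimum cut capacity equals the max flow.
In the residual graph, reachable from Well: {Well, M3, P2, P1, M4, P4, P5}.
Min-cut edges: M4→P3 (4), P4→P3 (6), P5→Ref (7); capacity 4 + 6 + 7 = 17.

17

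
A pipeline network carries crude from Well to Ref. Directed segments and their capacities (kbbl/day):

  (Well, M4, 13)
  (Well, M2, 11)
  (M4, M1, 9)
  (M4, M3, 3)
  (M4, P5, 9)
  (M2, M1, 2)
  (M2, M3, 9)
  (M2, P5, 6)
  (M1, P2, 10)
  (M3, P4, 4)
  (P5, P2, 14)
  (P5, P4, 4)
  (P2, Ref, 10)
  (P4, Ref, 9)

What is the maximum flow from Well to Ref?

18

Augment Well→M4→M1→P2→Ref: bottleneck 9, flow now 9.
Augment Well→M4→M3→P4→Ref: bottleneck 3, flow now 12.
Augment Well→M4→P5→P2→Ref: bottleneck 1, flow now 13.
Augment Well→M2→M3→P4→Ref: bottleneck 1, flow now 14.
Augment Well→M2→P5→P4→Ref: bottleneck 4, flow now 18.
No augmenting path remains; maximum flow = 18.
In the residual graph, reachable from Well: {Well, M4, M2, M1, M3, P5, P2}.
Min-cut edges: M3→P4 (4), P5→P4 (4), P2→Ref (10); capacity 4 + 4 + 10 = 18.
This cut is saturated, so no flow can exceed 18.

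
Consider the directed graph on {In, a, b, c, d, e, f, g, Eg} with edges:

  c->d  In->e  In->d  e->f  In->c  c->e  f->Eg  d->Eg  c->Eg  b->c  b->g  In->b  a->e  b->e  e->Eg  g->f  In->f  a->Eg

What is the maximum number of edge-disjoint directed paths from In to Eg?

4

Assign every edge capacity 1; by Menger, the answer equals the max flow.
Path In→c→Eg (+1); total 1.
Path In→d→Eg (+1); total 2.
Path In→e→Eg (+1); total 3.
Path In→f→Eg (+1); total 4.
No residual In→Eg path; max flow = 4.
Certifying cut of size 4: {c→Eg, d→Eg, e→Eg, f→Eg}.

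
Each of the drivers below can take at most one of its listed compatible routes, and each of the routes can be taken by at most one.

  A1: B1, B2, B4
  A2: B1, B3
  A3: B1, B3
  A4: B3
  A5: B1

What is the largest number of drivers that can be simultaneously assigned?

Unit-capacity flow: source→left, listed edges, right→sink; max matching = max flow.
Augmenting path A1→B1 (+1); matched 1.
Augmenting path A2→B3 (+1); matched 2.
Augmenting path A3→B1→A1→B2 (+1); matched 3.
No augmenting path remains; maximum matching = 3.
König certificate: {A1, B1, B3} is a vertex cover of size 3 (every listed pair touches it), so no matching can be larger.

3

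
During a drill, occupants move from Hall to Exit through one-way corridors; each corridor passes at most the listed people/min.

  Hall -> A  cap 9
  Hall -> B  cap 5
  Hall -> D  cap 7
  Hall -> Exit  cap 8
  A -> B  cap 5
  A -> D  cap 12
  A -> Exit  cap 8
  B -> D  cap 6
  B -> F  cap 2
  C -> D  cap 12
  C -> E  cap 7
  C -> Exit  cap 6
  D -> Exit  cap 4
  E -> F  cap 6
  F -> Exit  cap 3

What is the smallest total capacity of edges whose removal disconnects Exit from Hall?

22

Augment Hall→Exit: bottleneck 8, flow now 8.
Augment Hall→A→Exit: bottleneck 8, flow now 16.
Augment Hall→D→Exit: bottleneck 4, flow now 20.
Augment Hall→B→F→Exit: bottleneck 2, flow now 22.
No augmenting path remains; maximum flow = 22.
By max-flow min-cut, the minimum cut capacity equals the max flow.
In the residual graph, reachable from Hall: {Hall, A, B, D}.
Min-cut edges: Hall→Exit (8), A→Exit (8), B→F (2), D→Exit (4); capacity 8 + 8 + 2 + 4 = 22.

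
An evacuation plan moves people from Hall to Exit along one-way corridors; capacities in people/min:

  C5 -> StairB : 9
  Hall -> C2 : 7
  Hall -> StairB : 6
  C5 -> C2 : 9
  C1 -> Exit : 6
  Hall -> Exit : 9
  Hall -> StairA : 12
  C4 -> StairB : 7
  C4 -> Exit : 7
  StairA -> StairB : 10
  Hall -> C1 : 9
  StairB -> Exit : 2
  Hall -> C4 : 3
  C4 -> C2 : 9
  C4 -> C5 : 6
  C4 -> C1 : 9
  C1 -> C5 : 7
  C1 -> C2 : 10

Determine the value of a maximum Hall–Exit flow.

Augment Hall→Exit: bottleneck 9, flow now 9.
Augment Hall→C4→Exit: bottleneck 3, flow now 12.
Augment Hall→C1→Exit: bottleneck 6, flow now 18.
Augment Hall→StairB→Exit: bottleneck 2, flow now 20.
No augmenting path remains; maximum flow = 20.
In the residual graph, reachable from Hall: {Hall, StairA, C1, C5, StairB, C2}.
Min-cut edges: Hall→C4 (3), Hall→Exit (9), C1→Exit (6), StairB→Exit (2); capacity 3 + 9 + 6 + 2 = 20.
This cut is saturated, so no flow can exceed 20.

20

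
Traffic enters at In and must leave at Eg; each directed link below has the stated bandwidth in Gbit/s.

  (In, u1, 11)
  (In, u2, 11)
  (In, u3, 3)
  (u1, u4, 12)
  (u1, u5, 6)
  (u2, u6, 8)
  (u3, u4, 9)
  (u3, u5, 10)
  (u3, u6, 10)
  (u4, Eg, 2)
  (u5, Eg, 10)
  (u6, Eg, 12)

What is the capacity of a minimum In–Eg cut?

Augment In→u1→u4→Eg: bottleneck 2, flow now 2.
Augment In→u1→u5→Eg: bottleneck 6, flow now 8.
Augment In→u2→u6→Eg: bottleneck 8, flow now 16.
Augment In→u3→u5→Eg: bottleneck 3, flow now 19.
No augmenting path remains; maximum flow = 19.
By max-flow min-cut, the minimum cut capacity equals the max flow.
In the residual graph, reachable from In: {In, u1, u2, u4}.
Min-cut edges: In→u3 (3), u1→u5 (6), u2→u6 (8), u4→Eg (2); capacity 3 + 6 + 8 + 2 = 19.

19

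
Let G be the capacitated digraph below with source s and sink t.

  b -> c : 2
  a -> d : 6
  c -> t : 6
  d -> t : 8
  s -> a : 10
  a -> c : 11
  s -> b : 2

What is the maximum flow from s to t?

Augment s→a→c→t: bottleneck 6, flow now 6.
Augment s→a→d→t: bottleneck 4, flow now 10.
Augment s→b→c→a→d→t: bottleneck 2, flow now 12. (uses reverse residual edge)
No augmenting path remains; maximum flow = 12.
In the residual graph, reachable from s: {s}.
Min-cut edges: s→a (10), s→b (2); capacity 10 + 2 = 12.
This cut is saturated, so no flow can exceed 12.

12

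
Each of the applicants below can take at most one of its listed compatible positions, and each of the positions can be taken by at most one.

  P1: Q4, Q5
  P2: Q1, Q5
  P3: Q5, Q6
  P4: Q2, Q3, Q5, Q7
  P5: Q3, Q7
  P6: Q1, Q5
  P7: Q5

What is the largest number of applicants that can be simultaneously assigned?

Unit-capacity flow: source→left, listed edges, right→sink; max matching = max flow.
Augmenting path P1→Q4 (+1); matched 1.
Augmenting path P2→Q1 (+1); matched 2.
Augmenting path P3→Q5 (+1); matched 3.
Augmenting path P4→Q2 (+1); matched 4.
Augmenting path P5→Q3 (+1); matched 5.
Augmenting path P6→Q5→P3→Q6 (+1); matched 6.
No augmenting path remains; maximum matching = 6.
König certificate: {P1, P3, P4, P5, Q1, Q5} is a vertex cover of size 6 (every listed pair touches it), so no matching can be larger.

6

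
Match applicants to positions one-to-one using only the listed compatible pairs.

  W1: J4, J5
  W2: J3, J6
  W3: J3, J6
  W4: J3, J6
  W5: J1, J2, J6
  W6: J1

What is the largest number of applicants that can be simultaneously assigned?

Unit-capacity flow: source→left, listed edges, right→sink; max matching = max flow.
Augmenting path W1→J4 (+1); matched 1.
Augmenting path W2→J3 (+1); matched 2.
Augmenting path W3→J6 (+1); matched 3.
Augmenting path W5→J1 (+1); matched 4.
Augmenting path W6→J1→W5→J2 (+1); matched 5.
No augmenting path remains; maximum matching = 5.
König certificate: {W1, W5, W6, J3, J6} is a vertex cover of size 5 (every listed pair touches it), so no matching can be larger.

5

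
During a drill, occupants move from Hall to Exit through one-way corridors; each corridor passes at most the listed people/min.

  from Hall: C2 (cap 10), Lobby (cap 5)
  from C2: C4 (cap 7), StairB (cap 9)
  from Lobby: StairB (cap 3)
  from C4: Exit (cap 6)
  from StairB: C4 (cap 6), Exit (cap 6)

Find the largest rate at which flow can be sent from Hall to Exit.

Augment Hall→C2→C4→Exit: bottleneck 6, flow now 6.
Augment Hall→C2→StairB→Exit: bottleneck 4, flow now 10.
Augment Hall→Lobby→StairB→Exit: bottleneck 2, flow now 12.
No augmenting path remains; maximum flow = 12.
In the residual graph, reachable from Hall: {Hall, C2, Lobby, C4, StairB}.
Min-cut edges: C4→Exit (6), StairB→Exit (6); capacity 6 + 6 = 12.
This cut is saturated, so no flow can exceed 12.

12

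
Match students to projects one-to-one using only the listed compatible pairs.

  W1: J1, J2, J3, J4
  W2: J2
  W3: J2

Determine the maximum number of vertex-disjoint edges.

2

Unit-capacity flow: source→left, listed edges, right→sink; max matching = max flow.
Augmenting path W1→J1 (+1); matched 1.
Augmenting path W2→J2 (+1); matched 2.
No augmenting path remains; maximum matching = 2.
König certificate: {W1, J2} is a vertex cover of size 2 (every listed pair touches it), so no matching can be larger.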